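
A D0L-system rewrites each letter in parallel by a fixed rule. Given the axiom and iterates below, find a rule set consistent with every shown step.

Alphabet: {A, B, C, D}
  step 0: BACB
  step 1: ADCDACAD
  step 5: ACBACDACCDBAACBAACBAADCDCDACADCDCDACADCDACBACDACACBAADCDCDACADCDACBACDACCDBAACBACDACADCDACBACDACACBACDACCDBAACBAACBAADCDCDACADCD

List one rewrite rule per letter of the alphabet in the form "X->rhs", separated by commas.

  step 0 ⇒ step 1: BACB ⇒ AD·CD·AC·AD
    A ↦ CD
    B ↦ AD
    C ↦ AC
    D ↦ BA  (constrained at step 1)

A->CD, B->AD, C->AC, D->BA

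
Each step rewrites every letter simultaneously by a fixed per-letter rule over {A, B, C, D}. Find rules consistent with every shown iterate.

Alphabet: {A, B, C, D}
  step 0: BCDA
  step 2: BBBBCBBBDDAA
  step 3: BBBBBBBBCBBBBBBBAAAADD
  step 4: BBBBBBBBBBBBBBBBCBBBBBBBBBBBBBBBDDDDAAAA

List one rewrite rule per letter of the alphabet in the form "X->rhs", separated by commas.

  step 3 ⇒ step 4: BBBBBBBBCBBBBBBBAAAADD ⇒ BB·BB·BB·BB·BB·BB·BB·BB·CB·BB·BB·BB·BB·BB·BB·BB·D·D·D·D·AA·AA
    A ↦ D
    B ↦ BB
    C ↦ CB
    D ↦ AA

A->D, B->BB, C->CB, D->AA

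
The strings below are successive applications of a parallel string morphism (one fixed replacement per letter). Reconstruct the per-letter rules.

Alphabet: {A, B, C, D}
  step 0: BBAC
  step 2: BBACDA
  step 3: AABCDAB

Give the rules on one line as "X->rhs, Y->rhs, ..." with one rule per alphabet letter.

  step 2 ⇒ step 3: BBACDA ⇒ A·A·B·CD·A·B
    A ↦ B
    B ↦ A
    C ↦ CD
    D ↦ A

A->B, B->A, C->CD, D->A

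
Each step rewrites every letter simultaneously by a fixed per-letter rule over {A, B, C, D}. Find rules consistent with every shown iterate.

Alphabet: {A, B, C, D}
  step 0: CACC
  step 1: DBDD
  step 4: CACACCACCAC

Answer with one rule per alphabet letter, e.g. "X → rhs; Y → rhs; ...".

A->B, B->C, C->D, D->AC

  step 0 ⇒ step 1: CACC ⇒ D·B·D·D
    A ↦ B
    C ↦ D
    B ↦ C  (constrained at step 1)
    D ↦ AC  (constrained at step 1)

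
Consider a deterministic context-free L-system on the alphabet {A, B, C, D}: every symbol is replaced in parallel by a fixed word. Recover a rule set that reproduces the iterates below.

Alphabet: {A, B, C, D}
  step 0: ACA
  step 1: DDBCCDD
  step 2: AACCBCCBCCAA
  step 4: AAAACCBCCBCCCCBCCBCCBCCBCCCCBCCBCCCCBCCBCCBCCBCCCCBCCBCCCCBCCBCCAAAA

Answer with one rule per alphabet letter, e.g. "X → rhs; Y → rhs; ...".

A->DD, B->CC, C->BCC, D->A

  step 1 ⇒ step 2: DDBCCDD ⇒ A·A·CC·BCC·BCC·A·A
    B ↦ CC
    C ↦ BCC
    D ↦ A
  step 0 ⇒ step 1: ACA ⇒ DD·BCC·DD
    A ↦ DD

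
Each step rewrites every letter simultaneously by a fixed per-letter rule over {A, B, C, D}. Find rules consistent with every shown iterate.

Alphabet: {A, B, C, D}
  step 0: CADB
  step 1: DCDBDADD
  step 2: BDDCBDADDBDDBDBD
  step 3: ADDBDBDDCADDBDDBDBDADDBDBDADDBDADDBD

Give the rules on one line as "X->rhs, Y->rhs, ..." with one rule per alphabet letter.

  step 2 ⇒ step 3: BDDCBDADDBDDBDBD ⇒ ADD·BD·BD·DC·ADD·BD·D·BD·BD·ADD·BD·BD·ADD·BD·ADD·BD
    A ↦ D
    B ↦ ADD
    C ↦ DC
    D ↦ BD

A->D, B->ADD, C->DC, D->BD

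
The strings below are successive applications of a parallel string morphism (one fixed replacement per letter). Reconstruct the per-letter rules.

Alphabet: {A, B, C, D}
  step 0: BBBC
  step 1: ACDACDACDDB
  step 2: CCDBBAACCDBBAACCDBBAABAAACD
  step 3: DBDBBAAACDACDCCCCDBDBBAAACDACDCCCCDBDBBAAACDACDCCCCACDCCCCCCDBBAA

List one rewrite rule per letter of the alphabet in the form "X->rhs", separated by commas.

A->CC, B->ACD, C->DB, D->BAA

  step 2 ⇒ step 3: CCDBBAACCDBBAACCDBBAABAAACD ⇒ DB·DB·BAA·ACD·ACD·CC·CC·DB·DB·BAA·ACD·ACD·CC·CC·DB·DB·BAA·ACD·ACD·CC·CC·ACD·CC·CC·CC·DB·BAA
    A ↦ CC
    B ↦ ACD
    C ↦ DB
    D ↦ BAA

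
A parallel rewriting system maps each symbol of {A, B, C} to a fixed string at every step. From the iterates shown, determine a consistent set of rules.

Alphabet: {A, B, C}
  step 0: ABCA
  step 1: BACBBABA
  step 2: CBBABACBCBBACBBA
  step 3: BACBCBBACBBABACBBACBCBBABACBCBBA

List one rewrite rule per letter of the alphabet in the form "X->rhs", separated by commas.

A->BA, B->CB, C->BA

  step 2 ⇒ step 3: CBBABACBCBBACBBA ⇒ BA·CB·CB·BA·CB·BA·BA·CB·BA·CB·CB·BA·BA·CB·CB·BA
    A ↦ BA
    B ↦ CB
    C ↦ BA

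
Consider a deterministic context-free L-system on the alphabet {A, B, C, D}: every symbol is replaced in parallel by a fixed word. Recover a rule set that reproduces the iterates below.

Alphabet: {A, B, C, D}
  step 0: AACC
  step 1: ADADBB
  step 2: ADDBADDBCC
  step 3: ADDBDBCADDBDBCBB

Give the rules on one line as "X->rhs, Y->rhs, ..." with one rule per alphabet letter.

  step 2 ⇒ step 3: ADDBADDBCC ⇒ AD·DB·DB·C·AD·DB·DB·C·B·B
    A ↦ AD
    B ↦ C
    C ↦ B
    D ↦ DB

A->AD, B->C, C->B, D->DB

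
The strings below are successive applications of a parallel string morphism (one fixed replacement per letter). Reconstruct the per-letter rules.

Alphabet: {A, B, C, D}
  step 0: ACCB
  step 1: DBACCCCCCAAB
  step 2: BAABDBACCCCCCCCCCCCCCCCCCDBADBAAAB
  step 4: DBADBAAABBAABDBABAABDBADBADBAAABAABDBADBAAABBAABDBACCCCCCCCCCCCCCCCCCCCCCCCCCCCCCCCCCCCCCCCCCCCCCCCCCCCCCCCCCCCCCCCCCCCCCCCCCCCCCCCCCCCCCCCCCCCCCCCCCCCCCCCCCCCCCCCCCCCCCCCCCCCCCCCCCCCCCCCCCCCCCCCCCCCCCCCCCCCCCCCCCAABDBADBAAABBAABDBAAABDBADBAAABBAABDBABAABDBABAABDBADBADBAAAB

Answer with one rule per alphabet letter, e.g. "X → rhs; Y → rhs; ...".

  step 1 ⇒ step 2: DBACCCCCCAAB ⇒ B·AAB·DBA·CCC·CCC·CCC·CCC·CCC·CCC·DBA·DBA·AAB
    A ↦ DBA
    B ↦ AAB
    C ↦ CCC
    D ↦ B

A->DBA, B->AAB, C->CCC, D->B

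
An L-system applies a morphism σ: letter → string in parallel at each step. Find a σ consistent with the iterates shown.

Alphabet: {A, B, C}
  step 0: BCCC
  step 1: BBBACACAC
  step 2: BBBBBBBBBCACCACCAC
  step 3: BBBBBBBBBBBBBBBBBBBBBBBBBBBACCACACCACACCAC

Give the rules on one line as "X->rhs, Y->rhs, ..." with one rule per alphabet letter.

  step 2 ⇒ step 3: BBBBBBBBBCACCACCAC ⇒ BBB·BBB·BBB·BBB·BBB·BBB·BBB·BBB·BBB·AC·C·AC·AC·C·AC·AC·C·AC
    A ↦ C
    B ↦ BBB
    C ↦ AC

A->C, B->BBB, C->AC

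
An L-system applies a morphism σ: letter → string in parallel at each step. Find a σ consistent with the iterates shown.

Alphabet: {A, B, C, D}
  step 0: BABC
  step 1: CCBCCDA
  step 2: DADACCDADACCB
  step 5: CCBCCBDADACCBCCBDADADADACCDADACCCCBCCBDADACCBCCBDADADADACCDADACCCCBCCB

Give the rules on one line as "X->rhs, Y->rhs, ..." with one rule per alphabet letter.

A->B, B->CC, C->DA, D->CC

  step 1 ⇒ step 2: CCBCCDA ⇒ DA·DA·CC·DA·DA·CC·B
    A ↦ B
    B ↦ CC
    C ↦ DA
    D ↦ CC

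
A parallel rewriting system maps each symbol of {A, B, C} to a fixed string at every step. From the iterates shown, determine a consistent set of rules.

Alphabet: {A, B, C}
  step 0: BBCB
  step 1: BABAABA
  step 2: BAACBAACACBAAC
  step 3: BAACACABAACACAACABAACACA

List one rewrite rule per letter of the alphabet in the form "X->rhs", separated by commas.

  step 2 ⇒ step 3: BAACBAACACBAAC ⇒ BA·AC·AC·A·BA·AC·AC·A·AC·A·BA·AC·AC·A
    A ↦ AC
    B ↦ BA
    C ↦ A

A->AC, B->BA, C->A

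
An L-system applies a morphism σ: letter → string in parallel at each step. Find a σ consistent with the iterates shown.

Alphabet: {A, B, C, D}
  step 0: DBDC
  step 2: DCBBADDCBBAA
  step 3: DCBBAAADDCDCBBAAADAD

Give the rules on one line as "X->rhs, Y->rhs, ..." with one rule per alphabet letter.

A->AD, B->A, C->BB, D->DC

  step 2 ⇒ step 3: DCBBADDCBBAA ⇒ DC·BB·A·A·AD·DC·DC·BB·A·A·AD·AD
    A ↦ AD
    B ↦ A
    C ↦ BB
    D ↦ DC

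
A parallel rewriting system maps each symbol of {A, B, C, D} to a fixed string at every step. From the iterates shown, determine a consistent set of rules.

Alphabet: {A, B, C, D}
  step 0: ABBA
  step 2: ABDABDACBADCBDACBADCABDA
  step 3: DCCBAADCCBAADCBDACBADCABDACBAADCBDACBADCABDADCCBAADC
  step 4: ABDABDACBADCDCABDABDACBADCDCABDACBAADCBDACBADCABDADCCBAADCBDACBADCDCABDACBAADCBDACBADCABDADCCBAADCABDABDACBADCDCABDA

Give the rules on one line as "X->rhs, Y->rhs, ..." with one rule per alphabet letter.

A->DC, B->CBA, C->BDA, D->A

  step 3 ⇒ step 4: DCCBAADCCBAADCBDACBADCABDACBAADCBDACBADCABDADCCBAADC ⇒ A·BDA·BDA·CBA·DC·DC·A·BDA·BDA·CBA·DC·DC·A·BDA·CBA·A·DC·BDA·CBA·DC·A·BDA·DC·CBA·A·DC·BDA·CBA·DC·DC·A·BDA·CBA·A·DC·BDA·CBA·DC·A·BDA·DC·CBA·A·DC·A·BDA·BDA·CBA·DC·DC·A·BDA
    A ↦ DC
    B ↦ CBA
    C ↦ BDA
    D ↦ A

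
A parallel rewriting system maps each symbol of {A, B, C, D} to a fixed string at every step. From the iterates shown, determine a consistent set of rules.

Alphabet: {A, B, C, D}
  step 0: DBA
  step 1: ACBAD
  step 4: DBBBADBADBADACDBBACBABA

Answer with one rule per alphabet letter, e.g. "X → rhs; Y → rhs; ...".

A->D, B->BA, C->BB, D->AC

  step 0 ⇒ step 1: DBA ⇒ AC·BA·D
    A ↦ D
    B ↦ BA
    D ↦ AC
    C ↦ BB  (constrained at step 1)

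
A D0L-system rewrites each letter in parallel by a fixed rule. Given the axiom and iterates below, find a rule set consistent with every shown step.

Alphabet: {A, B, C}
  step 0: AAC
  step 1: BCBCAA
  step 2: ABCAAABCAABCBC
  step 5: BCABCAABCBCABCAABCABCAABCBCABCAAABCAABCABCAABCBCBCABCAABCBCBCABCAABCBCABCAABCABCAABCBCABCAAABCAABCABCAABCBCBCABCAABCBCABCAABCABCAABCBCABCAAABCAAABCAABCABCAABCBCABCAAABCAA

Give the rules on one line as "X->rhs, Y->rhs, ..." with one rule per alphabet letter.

A->BC, B->ABC, C->AA

  step 1 ⇒ step 2: BCBCAA ⇒ ABC·AA·ABC·AA·BC·BC
    A ↦ BC
    B ↦ ABC
    C ↦ AA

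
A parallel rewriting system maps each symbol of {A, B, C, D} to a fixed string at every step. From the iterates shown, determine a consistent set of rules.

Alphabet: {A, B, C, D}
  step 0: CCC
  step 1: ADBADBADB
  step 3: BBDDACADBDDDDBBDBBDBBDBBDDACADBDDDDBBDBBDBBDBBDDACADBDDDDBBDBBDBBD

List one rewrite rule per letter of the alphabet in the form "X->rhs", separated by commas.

A->DAC, B->DD, C->ADB, D->BBD

  step 0 ⇒ step 1: CCC ⇒ ADB·ADB·ADB
    C ↦ ADB
    A ↦ DAC  (constrained at step 1)
    B ↦ DD  (constrained at step 1)
    D ↦ BBD  (constrained at step 1)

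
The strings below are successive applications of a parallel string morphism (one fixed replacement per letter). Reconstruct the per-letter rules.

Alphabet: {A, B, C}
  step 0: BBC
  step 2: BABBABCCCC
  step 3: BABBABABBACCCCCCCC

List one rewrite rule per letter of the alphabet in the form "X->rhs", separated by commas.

A->B, B->BA, C->CC

  step 2 ⇒ step 3: BABBABCCCC ⇒ BA·B·BA·BA·B·BA·CC·CC·CC·CC
    A ↦ B
    B ↦ BA
    C ↦ CC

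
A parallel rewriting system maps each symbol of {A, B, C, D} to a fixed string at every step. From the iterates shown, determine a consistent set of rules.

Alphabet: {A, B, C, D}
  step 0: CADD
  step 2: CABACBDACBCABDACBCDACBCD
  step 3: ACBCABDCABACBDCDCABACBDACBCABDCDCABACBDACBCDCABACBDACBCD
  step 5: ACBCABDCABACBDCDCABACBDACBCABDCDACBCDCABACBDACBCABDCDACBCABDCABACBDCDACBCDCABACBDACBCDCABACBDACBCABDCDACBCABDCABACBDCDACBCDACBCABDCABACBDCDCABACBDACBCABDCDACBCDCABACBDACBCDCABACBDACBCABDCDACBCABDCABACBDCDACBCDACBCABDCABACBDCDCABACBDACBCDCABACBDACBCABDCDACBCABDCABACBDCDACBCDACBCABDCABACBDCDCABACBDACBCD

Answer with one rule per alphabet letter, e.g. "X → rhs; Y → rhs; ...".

A->CAB, B->D, C->ACB, D->CD

  step 2 ⇒ step 3: CABACBDACBCABDACBCDACBCD ⇒ ACB·CAB·D·CAB·ACB·D·CD·CAB·ACB·D·ACB·CAB·D·CD·CAB·ACB·D·ACB·CD·CAB·ACB·D·ACB·CD
    A ↦ CAB
    B ↦ D
    C ↦ ACB
    D ↦ CD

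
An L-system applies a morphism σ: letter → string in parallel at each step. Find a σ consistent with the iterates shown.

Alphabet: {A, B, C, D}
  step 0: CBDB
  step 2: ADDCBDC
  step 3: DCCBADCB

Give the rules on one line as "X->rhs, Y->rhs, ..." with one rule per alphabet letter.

A->D, B->AD, C->B, D->C

  step 2 ⇒ step 3: ADDCBDC ⇒ D·C·C·B·AD·C·B
    A ↦ D
    B ↦ AD
    C ↦ B
    D ↦ C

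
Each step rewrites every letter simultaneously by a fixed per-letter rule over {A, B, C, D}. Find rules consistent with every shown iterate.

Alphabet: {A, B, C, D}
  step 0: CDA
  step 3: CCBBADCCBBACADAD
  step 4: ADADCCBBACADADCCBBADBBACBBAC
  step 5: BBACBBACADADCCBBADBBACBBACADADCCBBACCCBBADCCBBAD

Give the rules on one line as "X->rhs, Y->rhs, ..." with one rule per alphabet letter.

A->BB, B->C, C->AD, D->AC

  step 4 ⇒ step 5: ADADCCBBACADADCCBBADBBACBBAC ⇒ BB·AC·BB·AC·AD·AD·C·C·BB·AD·BB·AC·BB·AC·AD·AD·C·C·BB·AC·C·C·BB·AD·C·C·BB·AD
    A ↦ BB
    B ↦ C
    C ↦ AD
    D ↦ AC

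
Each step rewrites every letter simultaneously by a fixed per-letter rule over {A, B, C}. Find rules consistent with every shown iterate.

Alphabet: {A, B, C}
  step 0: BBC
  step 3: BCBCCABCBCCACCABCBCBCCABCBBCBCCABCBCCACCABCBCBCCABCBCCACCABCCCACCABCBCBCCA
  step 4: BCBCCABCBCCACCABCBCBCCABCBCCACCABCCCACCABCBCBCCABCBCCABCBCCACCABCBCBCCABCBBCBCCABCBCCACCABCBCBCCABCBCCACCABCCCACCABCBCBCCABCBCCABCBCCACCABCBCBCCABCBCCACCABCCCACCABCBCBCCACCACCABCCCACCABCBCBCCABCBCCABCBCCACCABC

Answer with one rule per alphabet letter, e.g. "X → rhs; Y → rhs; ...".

A->BC, B->BCB, C->CCA

  step 3 ⇒ step 4: BCBCCABCBCCACCABCBCBCCABCBBCBCCABCBCCACCABCBCBCCABCBCCACCABCCCACCABCBCBCCA ⇒ BCB·CCA·BCB·CCA·CCA·BC·BCB·CCA·BCB·CCA·CCA·BC·CCA·CCA·BC·BCB·CCA·BCB·CCA·BCB·CCA·CCA·BC·BCB·CCA·BCB·BCB·CCA·BCB·CCA·CCA·BC·BCB·CCA·BCB·CCA·CCA·BC·CCA·CCA·BC·BCB·CCA·BCB·CCA·BCB·CCA·CCA·BC·BCB·CCA·BCB·CCA·CCA·BC·CCA·CCA·BC·BCB·CCA·CCA·CCA·BC·CCA·CCA·BC·BCB·CCA·BCB·CCA·BCB·CCA·CCA·BC
    A ↦ BC
    B ↦ BCB
    C ↦ CCA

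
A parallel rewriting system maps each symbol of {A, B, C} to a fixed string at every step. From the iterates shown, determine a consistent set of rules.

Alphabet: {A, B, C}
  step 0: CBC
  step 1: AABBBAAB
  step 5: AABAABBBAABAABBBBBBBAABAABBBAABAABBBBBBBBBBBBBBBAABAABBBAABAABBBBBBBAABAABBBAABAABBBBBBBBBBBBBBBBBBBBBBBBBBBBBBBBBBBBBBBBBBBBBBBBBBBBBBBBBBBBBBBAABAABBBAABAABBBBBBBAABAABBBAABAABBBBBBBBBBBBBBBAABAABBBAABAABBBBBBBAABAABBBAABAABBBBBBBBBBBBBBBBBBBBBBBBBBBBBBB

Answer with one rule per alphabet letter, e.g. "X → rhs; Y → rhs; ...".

A->CCB, B->BB, C->AAB

  step 0 ⇒ step 1: CBC ⇒ AAB·BB·AAB
    B ↦ BB
    C ↦ AAB
    A ↦ CCB  (constrained at step 1)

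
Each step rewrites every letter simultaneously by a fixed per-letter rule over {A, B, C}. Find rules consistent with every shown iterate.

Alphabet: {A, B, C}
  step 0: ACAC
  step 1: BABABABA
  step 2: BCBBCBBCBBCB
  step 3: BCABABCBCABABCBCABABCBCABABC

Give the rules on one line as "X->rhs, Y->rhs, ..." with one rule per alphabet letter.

A->B, B->BC, C->ABA

  step 2 ⇒ step 3: BCBBCBBCBBCB ⇒ BC·ABA·BC·BC·ABA·BC·BC·ABA·BC·BC·ABA·BC
    B ↦ BC
    C ↦ ABA
  step 0 ⇒ step 1: ACAC ⇒ B·ABA·B·ABA
    A ↦ B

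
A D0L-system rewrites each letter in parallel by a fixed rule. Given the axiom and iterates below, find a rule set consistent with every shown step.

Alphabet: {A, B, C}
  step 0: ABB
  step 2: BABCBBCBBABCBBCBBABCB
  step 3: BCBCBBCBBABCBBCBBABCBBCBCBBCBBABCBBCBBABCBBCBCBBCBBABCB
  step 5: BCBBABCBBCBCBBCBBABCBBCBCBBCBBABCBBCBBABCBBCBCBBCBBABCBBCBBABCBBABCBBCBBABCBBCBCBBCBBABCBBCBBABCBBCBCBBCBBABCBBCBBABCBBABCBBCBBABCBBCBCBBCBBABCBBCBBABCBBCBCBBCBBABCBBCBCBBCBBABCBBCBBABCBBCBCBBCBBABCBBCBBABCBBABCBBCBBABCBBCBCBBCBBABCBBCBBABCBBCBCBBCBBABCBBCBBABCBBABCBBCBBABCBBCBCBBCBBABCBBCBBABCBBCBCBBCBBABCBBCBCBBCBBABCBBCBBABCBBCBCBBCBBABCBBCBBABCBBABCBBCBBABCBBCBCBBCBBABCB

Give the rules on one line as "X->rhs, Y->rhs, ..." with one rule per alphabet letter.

  step 2 ⇒ step 3: BABCBBCBBABCBBCBBABCB ⇒ BCB·CB·BCB·BA·BCB·BCB·BA·BCB·BCB·CB·BCB·BA·BCB·BCB·BA·BCB·BCB·CB·BCB·BA·BCB
    A ↦ CB
    B ↦ BCB
    C ↦ BA

A->CB, B->BCB, C->BA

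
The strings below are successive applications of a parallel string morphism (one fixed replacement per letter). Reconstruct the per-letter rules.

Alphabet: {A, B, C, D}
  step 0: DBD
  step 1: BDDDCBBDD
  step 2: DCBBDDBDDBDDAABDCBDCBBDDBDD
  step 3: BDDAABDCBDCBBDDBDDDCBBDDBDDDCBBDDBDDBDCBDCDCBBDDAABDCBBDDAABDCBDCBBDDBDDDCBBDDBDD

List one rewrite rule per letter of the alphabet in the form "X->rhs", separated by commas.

  step 2 ⇒ step 3: DCBBDDBDDBDDAABDCBDCBBDDBDD ⇒ BDD·AAB·DCB·DCB·BDD·BDD·DCB·BDD·BDD·DCB·BDD·BDD·BDC·BDC·DCB·BDD·AAB·DCB·BDD·AAB·DCB·DCB·BDD·BDD·DCB·BDD·BDD
    A ↦ BDC
    B ↦ DCB
    C ↦ AAB
    D ↦ BDD

A->BDC, B->DCB, C->AAB, D->BDD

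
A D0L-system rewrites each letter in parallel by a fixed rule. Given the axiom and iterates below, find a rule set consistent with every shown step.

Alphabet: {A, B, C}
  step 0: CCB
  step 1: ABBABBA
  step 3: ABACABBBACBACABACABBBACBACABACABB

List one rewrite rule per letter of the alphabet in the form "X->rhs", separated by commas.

A->BAC, B->A, C->ABB

  step 0 ⇒ step 1: CCB ⇒ ABB·ABB·A
    B ↦ A
    C ↦ ABB
    A ↦ BAC  (constrained at step 1)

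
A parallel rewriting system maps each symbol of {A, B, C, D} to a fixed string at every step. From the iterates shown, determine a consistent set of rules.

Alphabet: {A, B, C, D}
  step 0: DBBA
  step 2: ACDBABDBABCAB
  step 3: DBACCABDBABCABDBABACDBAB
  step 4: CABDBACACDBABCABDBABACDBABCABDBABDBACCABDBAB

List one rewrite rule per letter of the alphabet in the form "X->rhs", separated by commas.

  step 3 ⇒ step 4: DBACCABDBABCABDBABACDBAB ⇒ C·AB·DB·AC·AC·DB·AB·C·AB·DB·AB·AC·DB·AB·C·AB·DB·AB·DB·AC·C·AB·DB·AB
    A ↦ DB
    B ↦ AB
    C ↦ AC
    D ↦ C

A->DB, B->AB, C->AC, D->C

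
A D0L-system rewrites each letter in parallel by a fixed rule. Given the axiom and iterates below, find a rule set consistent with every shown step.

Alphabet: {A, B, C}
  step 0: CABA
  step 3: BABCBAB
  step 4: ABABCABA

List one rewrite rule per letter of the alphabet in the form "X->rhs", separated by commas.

A->B, B->A, C->BC

  step 3 ⇒ step 4: BABCBAB ⇒ A·B·A·BC·A·B·A
    A ↦ B
    B ↦ A
    C ↦ BC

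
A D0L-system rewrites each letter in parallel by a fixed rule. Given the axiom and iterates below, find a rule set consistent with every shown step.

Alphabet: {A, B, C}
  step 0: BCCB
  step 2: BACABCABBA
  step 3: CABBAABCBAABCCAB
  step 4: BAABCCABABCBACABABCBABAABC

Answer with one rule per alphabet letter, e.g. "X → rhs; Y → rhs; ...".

  step 3 ⇒ step 4: CABBAABCBAABCCAB ⇒ BA·AB·C·C·AB·AB·C·BA·C·AB·AB·C·BA·BA·AB·C
    A ↦ AB
    B ↦ C
    C ↦ BA

A->AB, B->C, C->BA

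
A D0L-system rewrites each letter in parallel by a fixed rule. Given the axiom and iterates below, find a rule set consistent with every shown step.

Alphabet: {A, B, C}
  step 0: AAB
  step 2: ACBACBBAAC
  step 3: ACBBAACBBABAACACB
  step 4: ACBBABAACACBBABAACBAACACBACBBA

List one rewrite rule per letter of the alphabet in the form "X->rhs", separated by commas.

A->AC, B->BA, C->B

  step 3 ⇒ step 4: ACBBAACBBABAACACB ⇒ AC·B·BA·BA·AC·AC·B·BA·BA·AC·BA·AC·AC·B·AC·B·BA
    A ↦ AC
    B ↦ BA
    C ↦ B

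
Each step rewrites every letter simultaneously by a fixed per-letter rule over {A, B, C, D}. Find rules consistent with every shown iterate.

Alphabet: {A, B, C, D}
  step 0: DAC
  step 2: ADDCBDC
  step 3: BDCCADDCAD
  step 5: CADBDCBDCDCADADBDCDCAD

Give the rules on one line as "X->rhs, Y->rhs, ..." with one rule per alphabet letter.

  step 2 ⇒ step 3: ADDCBDC ⇒ BD·C·C·AD·D·C·AD
    A ↦ BD
    B ↦ D
    C ↦ AD
    D ↦ C

A->BD, B->D, C->AD, D->C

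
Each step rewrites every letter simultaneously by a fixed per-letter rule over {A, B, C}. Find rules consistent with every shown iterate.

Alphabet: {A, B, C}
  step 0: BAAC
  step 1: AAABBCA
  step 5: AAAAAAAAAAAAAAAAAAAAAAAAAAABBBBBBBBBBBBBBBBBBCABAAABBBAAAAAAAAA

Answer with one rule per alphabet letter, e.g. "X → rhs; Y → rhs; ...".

A->B, B->AAA, C->CA

  step 0 ⇒ step 1: BAAC ⇒ AAA·B·B·CA
    A ↦ B
    B ↦ AAA
    C ↦ CA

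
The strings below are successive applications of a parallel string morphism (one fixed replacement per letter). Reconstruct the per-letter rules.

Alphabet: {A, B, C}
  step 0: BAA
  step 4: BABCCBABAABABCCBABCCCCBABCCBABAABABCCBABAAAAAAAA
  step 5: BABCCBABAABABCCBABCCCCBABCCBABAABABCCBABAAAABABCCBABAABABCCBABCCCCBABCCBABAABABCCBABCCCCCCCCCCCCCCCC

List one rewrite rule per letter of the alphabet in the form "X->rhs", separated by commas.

A->CC, B->BAB, C->A

  step 4 ⇒ step 5: BABCCBABAABABCCBABCCCCBABCCBABAABABCCBABAAAAAAAA ⇒ BAB·CC·BAB·A·A·BAB·CC·BAB·CC·CC·BAB·CC·BAB·A·A·BAB·CC·BAB·A·A·A·A·BAB·CC·BAB·A·A·BAB·CC·BAB·CC·CC·BAB·CC·BAB·A·A·BAB·CC·BAB·CC·CC·CC·CC·CC·CC·CC·CC
    A ↦ CC
    B ↦ BAB
    C ↦ A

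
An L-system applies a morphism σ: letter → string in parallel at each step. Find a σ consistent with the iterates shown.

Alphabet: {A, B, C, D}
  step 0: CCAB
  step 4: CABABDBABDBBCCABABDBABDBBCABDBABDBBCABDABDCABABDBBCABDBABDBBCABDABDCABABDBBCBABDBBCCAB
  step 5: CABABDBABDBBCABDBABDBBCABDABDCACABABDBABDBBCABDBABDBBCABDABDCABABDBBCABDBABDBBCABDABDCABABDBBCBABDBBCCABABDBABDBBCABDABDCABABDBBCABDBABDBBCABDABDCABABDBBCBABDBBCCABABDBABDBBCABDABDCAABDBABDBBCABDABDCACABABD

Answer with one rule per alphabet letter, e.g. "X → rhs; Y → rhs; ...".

A->B, B->ABD, C->CA, D->BBC

  step 4 ⇒ step 5: CABABDBABDBBCCABABDBABDBBCABDBABDBBCABDABDCABABDBBCABDBABDBBCABDABDCABABDBBCBABDBBCCAB ⇒ CA·B·ABD·B·ABD·BBC·ABD·B·ABD·BBC·ABD·ABD·CA·CA·B·ABD·B·ABD·BBC·ABD·B·ABD·BBC·ABD·ABD·CA·B·ABD·BBC·ABD·B·ABD·BBC·ABD·ABD·CA·B·ABD·BBC·B·ABD·BBC·CA·B·ABD·B·ABD·BBC·ABD·ABD·CA·B·ABD·BBC·ABD·B·ABD·BBC·ABD·ABD·CA·B·ABD·BBC·B·ABD·BBC·CA·B·ABD·B·ABD·BBC·ABD·ABD·CA·ABD·B·ABD·BBC·ABD·ABD·CA·CA·B·ABD
    A ↦ B
    B ↦ ABD
    C ↦ CA
    D ↦ BBC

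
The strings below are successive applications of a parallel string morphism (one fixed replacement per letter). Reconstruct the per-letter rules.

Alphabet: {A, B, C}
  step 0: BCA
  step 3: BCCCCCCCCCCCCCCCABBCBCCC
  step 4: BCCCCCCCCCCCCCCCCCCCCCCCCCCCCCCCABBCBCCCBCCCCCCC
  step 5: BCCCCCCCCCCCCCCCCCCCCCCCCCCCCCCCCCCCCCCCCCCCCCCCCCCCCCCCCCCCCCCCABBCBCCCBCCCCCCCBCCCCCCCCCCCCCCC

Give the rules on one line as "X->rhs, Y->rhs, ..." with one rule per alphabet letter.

A->AB, B->BC, C->CC

  step 4 ⇒ step 5: BCCCCCCCCCCCCCCCCCCCCCCCCCCCCCCCABBCBCCCBCCCCCCC ⇒ BC·CC·CC·CC·CC·CC·CC·CC·CC·CC·CC·CC·CC·CC·CC·CC·CC·CC·CC·CC·CC·CC·CC·CC·CC·CC·CC·CC·CC·CC·CC·CC·AB·BC·BC·CC·BC·CC·CC·CC·BC·CC·CC·CC·CC·CC·CC·CC
    A ↦ AB
    B ↦ BC
    C ↦ CC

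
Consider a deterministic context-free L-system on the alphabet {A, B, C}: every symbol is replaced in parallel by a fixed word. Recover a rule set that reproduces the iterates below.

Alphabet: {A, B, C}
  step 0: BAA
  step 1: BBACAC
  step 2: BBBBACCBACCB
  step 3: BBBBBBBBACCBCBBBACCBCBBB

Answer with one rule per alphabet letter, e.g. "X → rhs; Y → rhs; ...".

  step 2 ⇒ step 3: BBBBACCBACCB ⇒ BB·BB·BB·BB·AC·CB·CB·BB·AC·CB·CB·BB
    A ↦ AC
    B ↦ BB
    C ↦ CB

A->AC, B->BB, C->CB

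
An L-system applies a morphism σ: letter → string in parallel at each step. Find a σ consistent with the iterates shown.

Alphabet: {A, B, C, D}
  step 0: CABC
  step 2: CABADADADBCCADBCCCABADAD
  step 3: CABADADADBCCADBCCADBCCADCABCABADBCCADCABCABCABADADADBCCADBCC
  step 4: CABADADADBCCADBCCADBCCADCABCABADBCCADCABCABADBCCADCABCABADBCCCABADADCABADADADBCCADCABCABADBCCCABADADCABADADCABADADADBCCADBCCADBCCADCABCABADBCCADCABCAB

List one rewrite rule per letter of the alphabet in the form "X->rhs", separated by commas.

  step 3 ⇒ step 4: CABADADADBCCADBCCADBCCADCABCABADBCCADCABCABCABADADADBCCADBCC ⇒ CAB·AD·AD·AD·BCC·AD·BCC·AD·BCC·AD·CAB·CAB·AD·BCC·AD·CAB·CAB·AD·BCC·AD·CAB·CAB·AD·BCC·CAB·AD·AD·CAB·AD·AD·AD·BCC·AD·CAB·CAB·AD·BCC·CAB·AD·AD·CAB·AD·AD·CAB·AD·AD·AD·BCC·AD·BCC·AD·BCC·AD·CAB·CAB·AD·BCC·AD·CAB·CAB
    A ↦ AD
    B ↦ AD
    C ↦ CAB
    D ↦ BCC

A->AD, B->AD, C->CAB, D->BCC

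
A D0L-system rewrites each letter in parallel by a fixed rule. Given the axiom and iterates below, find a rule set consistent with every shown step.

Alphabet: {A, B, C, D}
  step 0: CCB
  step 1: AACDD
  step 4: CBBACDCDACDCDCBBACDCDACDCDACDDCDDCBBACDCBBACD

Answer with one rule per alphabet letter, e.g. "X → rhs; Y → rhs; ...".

  step 0 ⇒ step 1: CCB ⇒ A·A·CDD
    B ↦ CDD
    C ↦ A
    A ↦ CBB  (constrained at step 1)
    D ↦ CD  (constrained at step 1)

A->CBB, B->CDD, C->A, D->CD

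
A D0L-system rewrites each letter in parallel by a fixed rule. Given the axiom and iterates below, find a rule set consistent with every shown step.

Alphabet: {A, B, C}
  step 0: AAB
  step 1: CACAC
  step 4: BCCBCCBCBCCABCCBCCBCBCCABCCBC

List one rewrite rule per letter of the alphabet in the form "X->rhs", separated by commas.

  step 0 ⇒ step 1: AAB ⇒ CA·CA·C
    A ↦ CA
    B ↦ C
    C ↦ BC  (constrained at step 1)

A->CA, B->C, C->BC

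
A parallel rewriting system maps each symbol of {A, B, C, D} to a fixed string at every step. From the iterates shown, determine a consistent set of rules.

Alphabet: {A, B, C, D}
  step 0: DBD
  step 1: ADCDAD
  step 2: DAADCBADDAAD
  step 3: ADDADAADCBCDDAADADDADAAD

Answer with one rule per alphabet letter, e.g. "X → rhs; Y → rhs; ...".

  step 2 ⇒ step 3: DAADCBADDAAD ⇒ AD·DA·DA·AD·CB·CD·DA·AD·AD·DA·DA·AD
    A ↦ DA
    B ↦ CD
    C ↦ CB
    D ↦ AD

A->DA, B->CD, C->CB, D->AD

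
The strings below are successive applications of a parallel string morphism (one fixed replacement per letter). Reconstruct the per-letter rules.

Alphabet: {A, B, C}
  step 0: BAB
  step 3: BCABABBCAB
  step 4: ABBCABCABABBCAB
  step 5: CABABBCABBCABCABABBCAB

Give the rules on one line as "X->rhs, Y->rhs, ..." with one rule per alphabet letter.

A->C, B->AB, C->B

  step 4 ⇒ step 5: ABBCABCABABBCAB ⇒ C·AB·AB·B·C·AB·B·C·AB·C·AB·AB·B·C·AB
    A ↦ C
    B ↦ AB
    C ↦ B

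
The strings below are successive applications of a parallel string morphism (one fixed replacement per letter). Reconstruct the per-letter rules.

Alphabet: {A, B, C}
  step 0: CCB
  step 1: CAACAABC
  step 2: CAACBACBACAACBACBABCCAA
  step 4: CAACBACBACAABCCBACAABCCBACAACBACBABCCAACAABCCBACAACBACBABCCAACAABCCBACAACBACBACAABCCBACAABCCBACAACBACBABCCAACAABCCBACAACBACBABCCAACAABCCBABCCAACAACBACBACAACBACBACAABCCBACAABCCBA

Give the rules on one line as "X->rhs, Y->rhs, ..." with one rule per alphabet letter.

A->CBA, B->BC, C->CAA

  step 1 ⇒ step 2: CAACAABC ⇒ CAA·CBA·CBA·CAA·CBA·CBA·BC·CAA
    A ↦ CBA
    B ↦ BC
    C ↦ CAA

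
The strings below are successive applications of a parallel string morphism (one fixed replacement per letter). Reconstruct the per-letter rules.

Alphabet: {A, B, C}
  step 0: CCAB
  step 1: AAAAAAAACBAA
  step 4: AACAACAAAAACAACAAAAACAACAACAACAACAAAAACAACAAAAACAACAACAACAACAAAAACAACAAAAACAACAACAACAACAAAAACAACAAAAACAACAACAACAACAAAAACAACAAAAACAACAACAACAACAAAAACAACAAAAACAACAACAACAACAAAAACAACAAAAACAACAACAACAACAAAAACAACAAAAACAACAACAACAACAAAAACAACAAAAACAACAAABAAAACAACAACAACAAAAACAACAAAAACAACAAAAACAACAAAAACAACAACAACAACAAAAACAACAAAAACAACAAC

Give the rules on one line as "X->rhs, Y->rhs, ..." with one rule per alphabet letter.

  step 0 ⇒ step 1: CCAB ⇒ AAA·AAA·AAC·BAA
    A ↦ AAC
    B ↦ BAA
    C ↦ AAA

A->AAC, B->BAA, C->AAA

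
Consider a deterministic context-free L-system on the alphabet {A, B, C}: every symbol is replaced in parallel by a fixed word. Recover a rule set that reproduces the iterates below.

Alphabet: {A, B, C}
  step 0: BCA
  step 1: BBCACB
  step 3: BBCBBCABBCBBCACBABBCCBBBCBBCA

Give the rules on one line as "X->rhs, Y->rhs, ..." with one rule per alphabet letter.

  step 0 ⇒ step 1: BCA ⇒ BBC·A·CB
    A ↦ CB
    B ↦ BBC
    C ↦ A

A->CB, B->BBC, C->A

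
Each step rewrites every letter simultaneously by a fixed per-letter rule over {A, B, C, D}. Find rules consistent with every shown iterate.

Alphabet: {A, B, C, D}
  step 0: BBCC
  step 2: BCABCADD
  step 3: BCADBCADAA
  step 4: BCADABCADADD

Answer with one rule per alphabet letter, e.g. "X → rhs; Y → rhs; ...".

  step 3 ⇒ step 4: BCADBCADAA ⇒ BC·A·D·A·BC·A·D·A·D·D
    A ↦ D
    B ↦ BC
    C ↦ A
    D ↦ A

A->D, B->BC, C->A, D->A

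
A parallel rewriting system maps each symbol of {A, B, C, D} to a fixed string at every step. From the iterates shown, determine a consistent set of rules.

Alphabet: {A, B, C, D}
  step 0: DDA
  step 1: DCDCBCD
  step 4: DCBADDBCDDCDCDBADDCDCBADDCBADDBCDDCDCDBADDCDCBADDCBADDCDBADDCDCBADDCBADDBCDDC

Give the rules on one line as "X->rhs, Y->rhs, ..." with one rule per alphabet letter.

  step 0 ⇒ step 1: DDA ⇒ DC·DC·BCD
    A ↦ BCD
    D ↦ DC
    B ↦ D  (constrained at step 1)
    C ↦ BAD  (constrained at step 1)

A->BCD, B->D, C->BAD, D->DC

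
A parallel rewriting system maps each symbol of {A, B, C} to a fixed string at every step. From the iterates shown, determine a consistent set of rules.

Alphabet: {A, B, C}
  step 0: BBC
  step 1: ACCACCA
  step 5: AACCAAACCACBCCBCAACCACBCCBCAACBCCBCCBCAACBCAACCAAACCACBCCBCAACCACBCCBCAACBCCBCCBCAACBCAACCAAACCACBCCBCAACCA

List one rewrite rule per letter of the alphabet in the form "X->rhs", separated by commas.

  step 0 ⇒ step 1: BBC ⇒ ACC·ACC·A
    B ↦ ACC
    C ↦ A
    A ↦ CBC  (constrained at step 1)

A->CBC, B->ACC, C->A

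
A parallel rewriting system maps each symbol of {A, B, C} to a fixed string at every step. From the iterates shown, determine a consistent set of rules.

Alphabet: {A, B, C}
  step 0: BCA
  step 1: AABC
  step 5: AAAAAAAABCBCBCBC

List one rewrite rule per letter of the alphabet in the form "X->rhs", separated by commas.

  step 0 ⇒ step 1: BCA ⇒ A·A·BC
    A ↦ BC
    B ↦ A
    C ↦ A

A->BC, B->A, C->A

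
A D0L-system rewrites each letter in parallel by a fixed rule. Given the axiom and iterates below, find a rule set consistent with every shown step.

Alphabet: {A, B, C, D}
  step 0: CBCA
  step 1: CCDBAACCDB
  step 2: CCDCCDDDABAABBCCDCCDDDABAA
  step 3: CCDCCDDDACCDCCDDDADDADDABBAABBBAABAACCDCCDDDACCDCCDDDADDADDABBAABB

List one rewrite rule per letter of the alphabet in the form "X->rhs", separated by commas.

A->B, B->BAA, C->CCD, D->DDA

  step 2 ⇒ step 3: CCDCCDDDABAABBCCDCCDDDABAA ⇒ CCD·CCD·DDA·CCD·CCD·DDA·DDA·DDA·B·BAA·B·B·BAA·BAA·CCD·CCD·DDA·CCD·CCD·DDA·DDA·DDA·B·BAA·B·B
    A ↦ B
    B ↦ BAA
    C ↦ CCD
    D ↦ DDA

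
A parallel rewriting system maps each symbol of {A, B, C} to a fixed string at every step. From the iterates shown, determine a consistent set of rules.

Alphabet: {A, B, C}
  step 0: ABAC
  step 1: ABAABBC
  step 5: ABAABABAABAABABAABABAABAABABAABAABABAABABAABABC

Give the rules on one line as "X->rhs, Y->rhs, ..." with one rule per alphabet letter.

  step 0 ⇒ step 1: ABAC ⇒ AB·A·AB·BC
    A ↦ AB
    B ↦ A
    C ↦ BC

A->AB, B->A, C->BC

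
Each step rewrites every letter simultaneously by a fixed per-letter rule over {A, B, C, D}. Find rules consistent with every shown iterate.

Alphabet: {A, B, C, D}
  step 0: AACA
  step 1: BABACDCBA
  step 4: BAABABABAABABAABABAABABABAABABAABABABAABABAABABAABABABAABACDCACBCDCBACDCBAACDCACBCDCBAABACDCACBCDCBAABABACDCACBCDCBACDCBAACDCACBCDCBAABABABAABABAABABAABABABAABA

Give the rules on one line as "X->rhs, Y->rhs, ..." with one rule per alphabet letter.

  step 0 ⇒ step 1: AACA ⇒ BA·BA·CDC·BA
    A ↦ BA
    C ↦ CDC
    B ↦ BAA  (constrained at step 1)
    D ↦ ACB  (constrained at step 1)

A->BA, B->BAA, C->CDC, D->ACB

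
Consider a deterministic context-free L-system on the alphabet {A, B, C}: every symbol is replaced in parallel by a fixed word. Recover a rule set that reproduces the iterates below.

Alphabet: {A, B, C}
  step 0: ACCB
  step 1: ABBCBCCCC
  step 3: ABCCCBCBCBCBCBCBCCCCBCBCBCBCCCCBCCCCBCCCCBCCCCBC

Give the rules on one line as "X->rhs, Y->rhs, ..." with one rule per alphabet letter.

A->AB, B->CCC, C->BC

  step 0 ⇒ step 1: ACCB ⇒ AB·BC·BC·CCC
    A ↦ AB
    B ↦ CCC
    C ↦ BC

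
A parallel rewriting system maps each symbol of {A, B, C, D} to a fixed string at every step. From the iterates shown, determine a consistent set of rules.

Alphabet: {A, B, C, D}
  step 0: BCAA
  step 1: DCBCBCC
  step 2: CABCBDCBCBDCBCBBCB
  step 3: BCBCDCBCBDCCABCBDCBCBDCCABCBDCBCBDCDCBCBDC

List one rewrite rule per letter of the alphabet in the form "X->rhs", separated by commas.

  step 2 ⇒ step 3: CABCBDCBCBDCBCBBCB ⇒ BCB·C·DC·BCB·DC·CA·BCB·DC·BCB·DC·CA·BCB·DC·BCB·DC·DC·BCB·DC
    A ↦ C
    B ↦ DC
    C ↦ BCB
    D ↦ CA

A->C, B->DC, C->BCB, D->CA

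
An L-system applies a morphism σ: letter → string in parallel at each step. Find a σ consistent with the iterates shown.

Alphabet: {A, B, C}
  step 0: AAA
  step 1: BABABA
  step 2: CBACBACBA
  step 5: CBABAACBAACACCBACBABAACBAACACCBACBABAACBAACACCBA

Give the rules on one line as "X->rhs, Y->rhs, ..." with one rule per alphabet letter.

  step 1 ⇒ step 2: BABABA ⇒ C·BA·C·BA·C·BA
    A ↦ BA
    B ↦ C
    C ↦ AC  (constrained at step 2)

A->BA, B->C, C->AC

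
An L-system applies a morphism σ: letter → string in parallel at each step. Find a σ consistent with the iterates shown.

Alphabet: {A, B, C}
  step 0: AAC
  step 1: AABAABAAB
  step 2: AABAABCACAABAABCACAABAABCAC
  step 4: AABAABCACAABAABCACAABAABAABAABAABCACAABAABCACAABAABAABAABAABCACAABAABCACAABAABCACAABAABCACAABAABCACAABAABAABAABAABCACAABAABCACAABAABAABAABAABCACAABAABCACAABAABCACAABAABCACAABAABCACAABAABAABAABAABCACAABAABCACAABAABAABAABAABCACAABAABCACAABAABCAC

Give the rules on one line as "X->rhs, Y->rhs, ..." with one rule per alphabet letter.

  step 1 ⇒ step 2: AABAABAAB ⇒ AAB·AAB·CAC·AAB·AAB·CAC·AAB·AAB·CAC
    A ↦ AAB
    B ↦ CAC
  step 0 ⇒ step 1: AAC ⇒ AAB·AAB·AAB
    C ↦ AAB

A->AAB, B->CAC, C->AAB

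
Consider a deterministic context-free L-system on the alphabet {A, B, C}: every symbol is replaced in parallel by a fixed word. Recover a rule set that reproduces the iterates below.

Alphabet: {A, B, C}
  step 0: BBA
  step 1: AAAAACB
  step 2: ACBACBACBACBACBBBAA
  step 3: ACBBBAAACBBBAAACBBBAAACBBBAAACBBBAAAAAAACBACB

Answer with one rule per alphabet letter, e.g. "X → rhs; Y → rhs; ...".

A->ACB, B->AA, C->BB

  step 2 ⇒ step 3: ACBACBACBACBACBBBAA ⇒ ACB·BB·AA·ACB·BB·AA·ACB·BB·AA·ACB·BB·AA·ACB·BB·AA·AA·AA·ACB·ACB
    A ↦ ACB
    B ↦ AA
    C ↦ BB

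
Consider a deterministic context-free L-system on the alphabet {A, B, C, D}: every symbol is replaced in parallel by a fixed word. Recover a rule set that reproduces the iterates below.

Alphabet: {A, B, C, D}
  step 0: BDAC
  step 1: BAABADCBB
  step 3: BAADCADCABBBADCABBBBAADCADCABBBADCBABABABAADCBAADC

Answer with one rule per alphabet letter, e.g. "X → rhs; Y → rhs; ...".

  step 0 ⇒ step 1: BDAC ⇒ BA·AB·ADC·BB
    A ↦ ADC
    B ↦ BA
    C ↦ BB
    D ↦ AB

A->ADC, B->BA, C->BB, D->AB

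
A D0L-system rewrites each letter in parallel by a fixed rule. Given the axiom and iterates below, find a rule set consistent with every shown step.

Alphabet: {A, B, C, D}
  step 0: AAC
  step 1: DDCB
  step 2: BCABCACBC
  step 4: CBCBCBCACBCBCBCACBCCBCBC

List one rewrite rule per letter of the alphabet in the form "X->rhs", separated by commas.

A->D, B->C, C->CB, D->BCA

  step 1 ⇒ step 2: DDCB ⇒ BCA·BCA·CB·C
    B ↦ C
    C ↦ CB
    D ↦ BCA
  step 0 ⇒ step 1: AAC ⇒ D·D·CB
    A ↦ D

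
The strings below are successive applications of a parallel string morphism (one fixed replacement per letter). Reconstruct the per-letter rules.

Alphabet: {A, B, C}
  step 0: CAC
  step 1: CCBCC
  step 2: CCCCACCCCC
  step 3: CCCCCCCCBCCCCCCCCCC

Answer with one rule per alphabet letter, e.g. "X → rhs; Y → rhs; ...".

  step 2 ⇒ step 3: CCCCACCCCC ⇒ CC·CC·CC·CC·B·CC·CC·CC·CC·CC
    A ↦ B
    C ↦ CC
  step 1 ⇒ step 2: CCBCC ⇒ CC·CC·AC·CC·CC
    B ↦ AC

A->B, B->AC, C->CC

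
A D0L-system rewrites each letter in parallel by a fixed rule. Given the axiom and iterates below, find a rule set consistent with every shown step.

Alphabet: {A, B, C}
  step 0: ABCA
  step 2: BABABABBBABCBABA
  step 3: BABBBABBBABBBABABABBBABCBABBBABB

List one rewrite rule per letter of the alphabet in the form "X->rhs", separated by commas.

  step 2 ⇒ step 3: BABABABBBABCBABA ⇒ BA·BB·BA·BB·BA·BB·BA·BA·BA·BB·BA·BC·BA·BB·BA·BB
    A ↦ BB
    B ↦ BA
    C ↦ BC

A->BB, B->BA, C->BC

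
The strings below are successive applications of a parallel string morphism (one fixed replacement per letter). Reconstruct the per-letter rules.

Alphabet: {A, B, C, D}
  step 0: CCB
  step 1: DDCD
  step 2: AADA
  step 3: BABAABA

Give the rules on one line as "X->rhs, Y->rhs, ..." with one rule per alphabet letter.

A->BA, B->CD, C->D, D->A

  step 2 ⇒ step 3: AADA ⇒ BA·BA·A·BA
    A ↦ BA
    D ↦ A
  step 0 ⇒ step 1: CCB ⇒ D·D·CD
    B ↦ CD
  step 0 ⇒ step 1: CCB ⇒ D·D·CD
    C ↦ D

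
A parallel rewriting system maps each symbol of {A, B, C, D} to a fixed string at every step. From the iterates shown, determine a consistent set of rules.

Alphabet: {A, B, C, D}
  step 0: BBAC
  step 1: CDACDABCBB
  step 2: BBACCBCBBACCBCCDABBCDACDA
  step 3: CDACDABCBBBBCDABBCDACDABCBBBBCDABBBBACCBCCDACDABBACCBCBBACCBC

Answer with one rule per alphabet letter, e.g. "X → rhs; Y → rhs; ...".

  step 2 ⇒ step 3: BBACCBCBBACCBCCDABBCDACDA ⇒ CDA·CDA·BC·BB·BB·CDA·BB·CDA·CDA·BC·BB·BB·CDA·BB·BB·ACC·BC·CDA·CDA·BB·ACC·BC·BB·ACC·BC
    A ↦ BC
    B ↦ CDA
    C ↦ BB
    D ↦ ACC

A->BC, B->CDA, C->BB, D->ACC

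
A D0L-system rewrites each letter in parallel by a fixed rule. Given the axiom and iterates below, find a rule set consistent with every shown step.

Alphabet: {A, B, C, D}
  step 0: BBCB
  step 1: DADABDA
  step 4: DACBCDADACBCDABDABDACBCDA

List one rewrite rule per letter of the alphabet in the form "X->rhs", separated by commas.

  step 0 ⇒ step 1: BBCB ⇒ DA·DA·B·DA
    B ↦ DA
    C ↦ B
    A ↦ C  (constrained at step 1)
    D ↦ CB  (constrained at step 1)

A->C, B->DA, C->B, D->CB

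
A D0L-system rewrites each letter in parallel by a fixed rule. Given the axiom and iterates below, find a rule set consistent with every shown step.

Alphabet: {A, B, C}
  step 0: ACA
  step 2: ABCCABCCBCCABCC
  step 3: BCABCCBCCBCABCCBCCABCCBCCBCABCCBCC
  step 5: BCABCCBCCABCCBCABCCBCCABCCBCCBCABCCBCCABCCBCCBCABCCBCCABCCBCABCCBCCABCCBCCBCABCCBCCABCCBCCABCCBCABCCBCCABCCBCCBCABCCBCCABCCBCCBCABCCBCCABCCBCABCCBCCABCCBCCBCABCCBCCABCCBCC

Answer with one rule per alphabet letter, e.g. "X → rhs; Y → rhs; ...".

  step 2 ⇒ step 3: ABCCABCCBCCABCC ⇒ BC·A·BCC·BCC·BC·A·BCC·BCC·A·BCC·BCC·BC·A·BCC·BCC
    A ↦ BC
    B ↦ A
    C ↦ BCC

A->BC, B->A, C->BCC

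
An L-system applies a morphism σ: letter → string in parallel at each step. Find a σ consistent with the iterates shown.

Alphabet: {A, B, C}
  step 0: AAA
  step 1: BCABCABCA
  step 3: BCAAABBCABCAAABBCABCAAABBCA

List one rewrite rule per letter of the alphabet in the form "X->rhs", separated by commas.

  step 0 ⇒ step 1: AAA ⇒ BCA·BCA·BCA
    A ↦ BCA
    B ↦ A  (constrained at step 1)
    C ↦ B  (constrained at step 1)

A->BCA, B->A, C->B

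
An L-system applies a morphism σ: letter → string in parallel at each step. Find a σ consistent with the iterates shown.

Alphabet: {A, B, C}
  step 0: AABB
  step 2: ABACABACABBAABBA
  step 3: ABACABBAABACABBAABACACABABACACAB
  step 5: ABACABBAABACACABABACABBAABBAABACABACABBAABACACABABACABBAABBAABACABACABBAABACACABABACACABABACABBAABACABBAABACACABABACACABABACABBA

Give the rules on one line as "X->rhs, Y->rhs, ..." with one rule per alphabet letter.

A->AB, B->AC, C->BA

  step 2 ⇒ step 3: ABACABACABBAABBA ⇒ AB·AC·AB·BA·AB·AC·AB·BA·AB·AC·AC·AB·AB·AC·AC·AB
    A ↦ AB
    B ↦ AC
    C ↦ BA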